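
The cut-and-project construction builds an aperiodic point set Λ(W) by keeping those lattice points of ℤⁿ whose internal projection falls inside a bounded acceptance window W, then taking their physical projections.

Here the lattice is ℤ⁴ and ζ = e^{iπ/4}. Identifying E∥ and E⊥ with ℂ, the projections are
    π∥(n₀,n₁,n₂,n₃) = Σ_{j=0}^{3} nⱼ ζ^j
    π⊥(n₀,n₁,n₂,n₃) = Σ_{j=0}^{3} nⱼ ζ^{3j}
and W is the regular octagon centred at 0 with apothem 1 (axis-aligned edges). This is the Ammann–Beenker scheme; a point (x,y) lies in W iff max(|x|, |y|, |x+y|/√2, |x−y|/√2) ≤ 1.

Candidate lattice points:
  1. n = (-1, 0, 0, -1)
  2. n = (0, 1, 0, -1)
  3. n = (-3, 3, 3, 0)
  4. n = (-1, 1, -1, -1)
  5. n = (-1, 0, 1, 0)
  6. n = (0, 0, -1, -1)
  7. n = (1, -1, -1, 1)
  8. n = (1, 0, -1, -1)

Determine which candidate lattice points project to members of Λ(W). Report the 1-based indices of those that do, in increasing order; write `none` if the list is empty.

With ζ = e^{iπ/4} the internal vectors are ζ^0,ζ^3,ζ^6,ζ^9.
candidate 1: n = (-1, 0, 0, -1) → π⊥ ≈ (-1.70711, -0.70711); max(|x|,|y|,|x±y|/√2) = 1.70711 > 1 ⇒ ∉ W
candidate 2: n = (0, 1, 0, -1) → π⊥ ≈ (-1.41421, +0.00000); max(|x|,|y|,|x±y|/√2) = 1.41421 > 1 ⇒ ∉ W
candidate 3: n = (-3, 3, 3, 0) → π⊥ ≈ (-5.12132, -0.87868); max(|x|,|y|,|x±y|/√2) = 5.12132 > 1 ⇒ ∉ W
candidate 4: n = (-1, 1, -1, -1) → π⊥ ≈ (-2.41421, +1.00000); max(|x|,|y|,|x±y|/√2) = 2.41421 > 1 ⇒ ∉ W
candidate 5: n = (-1, 0, 1, 0) → π⊥ ≈ (-1.00000, -1.00000); max(|x|,|y|,|x±y|/√2) = 1.41421 > 1 ⇒ ∉ W
candidate 6: n = (0, 0, -1, -1) → π⊥ ≈ (-0.70711, +0.29289); max(|x|,|y|,|x±y|/√2) = 0.70711 ≤ 1 ⇒ ∈ W
candidate 7: n = (1, -1, -1, 1) → π⊥ ≈ (+2.41421, +1.00000); max(|x|,|y|,|x±y|/√2) = 2.41421 > 1 ⇒ ∉ W
candidate 8: n = (1, 0, -1, -1) → π⊥ ≈ (+0.29289, +0.29289); max(|x|,|y|,|x±y|/√2) = 0.41421 ≤ 1 ⇒ ∈ W

6, 8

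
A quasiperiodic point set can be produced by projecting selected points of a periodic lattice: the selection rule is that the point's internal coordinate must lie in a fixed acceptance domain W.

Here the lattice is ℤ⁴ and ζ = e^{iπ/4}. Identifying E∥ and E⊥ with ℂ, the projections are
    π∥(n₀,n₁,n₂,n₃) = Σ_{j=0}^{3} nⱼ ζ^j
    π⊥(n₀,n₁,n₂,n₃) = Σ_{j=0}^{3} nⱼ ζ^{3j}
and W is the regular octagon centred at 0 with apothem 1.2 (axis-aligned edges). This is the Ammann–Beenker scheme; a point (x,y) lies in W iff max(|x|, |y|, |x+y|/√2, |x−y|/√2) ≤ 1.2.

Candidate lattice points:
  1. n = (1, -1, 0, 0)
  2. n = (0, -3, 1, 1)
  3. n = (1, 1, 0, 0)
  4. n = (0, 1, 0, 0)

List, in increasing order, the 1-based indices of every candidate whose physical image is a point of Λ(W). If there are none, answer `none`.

3, 4

With ζ = e^{iπ/4} the internal vectors are ζ^0,ζ^3,ζ^6,ζ^9.
#1 (1, -1, 0, 0): internal (1.707107, -0.707107); octagon support 1.707107 vs apothem 1.2 → ∉ W
#2 (0, -3, 1, 1): internal (2.828427, -2.414214); octagon support 3.707107 vs apothem 1.2 → ∉ W
#3 (1, 1, 0, 0): internal (0.292893, 0.707107); octagon support 0.707107 vs apothem 1.2 → ∈ W
#4 (0, 1, 0, 0): internal (-0.707107, 0.707107); octagon support 1.000000 vs apothem 1.2 → ∈ W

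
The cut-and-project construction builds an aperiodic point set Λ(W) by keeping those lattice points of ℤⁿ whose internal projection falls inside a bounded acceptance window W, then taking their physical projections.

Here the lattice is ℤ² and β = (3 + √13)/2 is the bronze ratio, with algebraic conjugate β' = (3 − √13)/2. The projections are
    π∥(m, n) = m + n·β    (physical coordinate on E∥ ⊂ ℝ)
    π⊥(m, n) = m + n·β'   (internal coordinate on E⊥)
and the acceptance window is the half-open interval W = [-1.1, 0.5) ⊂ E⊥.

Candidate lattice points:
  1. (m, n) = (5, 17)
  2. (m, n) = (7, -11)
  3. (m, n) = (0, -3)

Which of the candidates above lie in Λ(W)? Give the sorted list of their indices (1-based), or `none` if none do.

Numerically β ≈ 3.3028 and β' = −1/β ≈ -0.3028.
[1] lift (5,17): star map gives -0.1472; window check -1.1 ≤ -0.1472 < 0.5 is true → IN Λ
[2] lift (7,-11): star map gives 10.3305; window check -1.1 ≤ 10.3305 < 0.5 is false → out
[3] lift (0,-3): star map gives 0.9083; window check -1.1 ≤ 0.9083 < 0.5 is false → out

1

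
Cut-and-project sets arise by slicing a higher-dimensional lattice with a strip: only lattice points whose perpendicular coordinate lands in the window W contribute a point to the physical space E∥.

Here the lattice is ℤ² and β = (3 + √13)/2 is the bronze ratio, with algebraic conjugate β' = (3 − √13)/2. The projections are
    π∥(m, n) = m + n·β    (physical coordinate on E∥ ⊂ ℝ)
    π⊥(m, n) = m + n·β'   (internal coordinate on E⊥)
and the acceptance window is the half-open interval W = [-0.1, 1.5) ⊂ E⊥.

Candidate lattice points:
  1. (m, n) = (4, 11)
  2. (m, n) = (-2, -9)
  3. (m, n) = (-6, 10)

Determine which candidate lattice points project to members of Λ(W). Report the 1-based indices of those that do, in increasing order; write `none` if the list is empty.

1, 2

Numerically β ≈ 3.30278 and β' = −1/β ≈ -0.30278.
#1 (4,11): internal coord 4 + (11)·β' = +0.66947; +0.66947 ∈ [-0.1, 1.5) → IN Λ
#2 (-2,-9): internal coord -2 + (-9)·β' = +0.72498; +0.72498 ∈ [-0.1, 1.5) → IN Λ
#3 (-6,10): internal coord -6 + (10)·β' = -9.02776; -9.02776 ∉ [-0.1, 1.5) → out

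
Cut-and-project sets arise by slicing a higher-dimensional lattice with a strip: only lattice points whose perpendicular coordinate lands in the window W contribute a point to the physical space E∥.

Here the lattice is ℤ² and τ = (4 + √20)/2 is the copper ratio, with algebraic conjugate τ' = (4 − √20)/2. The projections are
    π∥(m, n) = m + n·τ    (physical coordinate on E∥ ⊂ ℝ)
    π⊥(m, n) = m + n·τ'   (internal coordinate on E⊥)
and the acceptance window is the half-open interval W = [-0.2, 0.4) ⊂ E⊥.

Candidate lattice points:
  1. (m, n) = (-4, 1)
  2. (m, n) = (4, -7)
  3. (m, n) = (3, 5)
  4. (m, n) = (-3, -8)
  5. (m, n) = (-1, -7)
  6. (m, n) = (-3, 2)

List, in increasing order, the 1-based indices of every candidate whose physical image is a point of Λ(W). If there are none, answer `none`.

τ' = (4−√20)/2 ≈ -0.23607.
[1] lift (-4,1): star map gives -4.23607; window check -0.2 ≤ -4.23607 < 0.4 is false → out
[2] lift (4,-7): star map gives 5.65248; window check -0.2 ≤ 5.65248 < 0.4 is false → out
[3] lift (3,5): star map gives 1.81966; window check -0.2 ≤ 1.81966 < 0.4 is false → out
[4] lift (-3,-8): star map gives -1.11146; window check -0.2 ≤ -1.11146 < 0.4 is false → out
[5] lift (-1,-7): star map gives 0.65248; window check -0.2 ≤ 0.65248 < 0.4 is false → out
[6] lift (-3,2): star map gives -3.47214; window check -0.2 ≤ -3.47214 < 0.4 is false → out

none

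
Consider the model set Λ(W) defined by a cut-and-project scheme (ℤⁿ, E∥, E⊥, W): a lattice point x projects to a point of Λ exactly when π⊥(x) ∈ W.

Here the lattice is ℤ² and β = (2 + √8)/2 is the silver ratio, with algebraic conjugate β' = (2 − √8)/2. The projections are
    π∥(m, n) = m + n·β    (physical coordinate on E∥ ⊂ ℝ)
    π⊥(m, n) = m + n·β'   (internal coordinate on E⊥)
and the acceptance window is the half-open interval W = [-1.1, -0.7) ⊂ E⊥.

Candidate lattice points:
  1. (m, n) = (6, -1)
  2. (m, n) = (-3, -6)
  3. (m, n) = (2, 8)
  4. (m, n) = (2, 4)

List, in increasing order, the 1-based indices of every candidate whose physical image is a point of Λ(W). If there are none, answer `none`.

β' = (2−√8)/2 ≈ -0.41421.
[1] lift (6,-1): star map gives 6.41421; window check -1.1 ≤ 6.41421 < -0.7 is false → out
[2] lift (-3,-6): star map gives -0.51472; window check -1.1 ≤ -0.51472 < -0.7 is false → out
[3] lift (2,8): star map gives -1.31371; window check -1.1 ≤ -1.31371 < -0.7 is false → out
[4] lift (2,4): star map gives 0.34315; window check -1.1 ≤ 0.34315 < -0.7 is false → out

none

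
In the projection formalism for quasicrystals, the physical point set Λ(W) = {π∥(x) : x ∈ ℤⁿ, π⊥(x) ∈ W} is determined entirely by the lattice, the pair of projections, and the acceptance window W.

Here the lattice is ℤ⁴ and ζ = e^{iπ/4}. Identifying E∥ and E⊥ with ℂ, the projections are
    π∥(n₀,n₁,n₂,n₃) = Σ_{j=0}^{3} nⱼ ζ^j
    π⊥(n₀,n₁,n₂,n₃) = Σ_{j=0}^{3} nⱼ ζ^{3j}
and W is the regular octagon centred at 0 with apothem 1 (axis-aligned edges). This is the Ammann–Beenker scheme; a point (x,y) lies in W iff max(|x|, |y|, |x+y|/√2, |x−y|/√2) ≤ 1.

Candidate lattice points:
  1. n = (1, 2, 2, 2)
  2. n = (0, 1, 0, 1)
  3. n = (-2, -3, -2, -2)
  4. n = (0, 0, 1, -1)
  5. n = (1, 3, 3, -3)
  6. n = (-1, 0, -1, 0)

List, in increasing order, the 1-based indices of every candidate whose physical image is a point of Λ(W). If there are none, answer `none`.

Internal map: ζ^{3j} for j=0..3 gives (1,0), (−√2/2,√2/2), (0,−1), (√2/2,√2/2).
candidate 1: n = (1, 2, 2, 2) → π⊥ ≈ (+1.00000, +0.82843); max(|x|,|y|,|x±y|/√2) = 1.29289 > 1 ⇒ ∉ W
candidate 2: n = (0, 1, 0, 1) → π⊥ ≈ (+0.00000, +1.41421); max(|x|,|y|,|x±y|/√2) = 1.41421 > 1 ⇒ ∉ W
candidate 3: n = (-2, -3, -2, -2) → π⊥ ≈ (-1.29289, -1.53553); max(|x|,|y|,|x±y|/√2) = 2.00000 > 1 ⇒ ∉ W
candidate 4: n = (0, 0, 1, -1) → π⊥ ≈ (-0.70711, -1.70711); max(|x|,|y|,|x±y|/√2) = 1.70711 > 1 ⇒ ∉ W
candidate 5: n = (1, 3, 3, -3) → π⊥ ≈ (-3.24264, -3.00000); max(|x|,|y|,|x±y|/√2) = 4.41421 > 1 ⇒ ∉ W
candidate 6: n = (-1, 0, -1, 0) → π⊥ ≈ (-1.00000, +1.00000); max(|x|,|y|,|x±y|/√2) = 1.41421 > 1 ⇒ ∉ W

none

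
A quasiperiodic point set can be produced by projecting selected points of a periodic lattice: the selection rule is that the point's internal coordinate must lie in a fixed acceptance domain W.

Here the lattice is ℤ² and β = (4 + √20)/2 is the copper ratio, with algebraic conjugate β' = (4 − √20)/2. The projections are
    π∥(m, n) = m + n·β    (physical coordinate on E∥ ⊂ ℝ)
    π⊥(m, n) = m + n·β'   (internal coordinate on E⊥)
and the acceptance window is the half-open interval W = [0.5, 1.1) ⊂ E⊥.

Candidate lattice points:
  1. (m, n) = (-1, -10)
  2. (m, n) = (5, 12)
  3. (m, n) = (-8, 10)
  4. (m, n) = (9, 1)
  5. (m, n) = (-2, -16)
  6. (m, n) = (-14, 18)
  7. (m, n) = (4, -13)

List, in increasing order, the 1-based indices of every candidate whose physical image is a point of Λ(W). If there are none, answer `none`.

none

β' = (4−√20)/2 ≈ -0.2361.
[1] lift (-1,-10): star map gives 1.3607; window check 0.5 ≤ 1.3607 < 1.1 is false → out
[2] lift (5,12): star map gives 2.1672; window check 0.5 ≤ 2.1672 < 1.1 is false → out
[3] lift (-8,10): star map gives -10.3607; window check 0.5 ≤ -10.3607 < 1.1 is false → out
[4] lift (9,1): star map gives 8.7639; window check 0.5 ≤ 8.7639 < 1.1 is false → out
[5] lift (-2,-16): star map gives 1.7771; window check 0.5 ≤ 1.7771 < 1.1 is false → out
[6] lift (-14,18): star map gives -18.2492; window check 0.5 ≤ -18.2492 < 1.1 is false → out
[7] lift (4,-13): star map gives 7.0689; window check 0.5 ≤ 7.0689 < 1.1 is false → out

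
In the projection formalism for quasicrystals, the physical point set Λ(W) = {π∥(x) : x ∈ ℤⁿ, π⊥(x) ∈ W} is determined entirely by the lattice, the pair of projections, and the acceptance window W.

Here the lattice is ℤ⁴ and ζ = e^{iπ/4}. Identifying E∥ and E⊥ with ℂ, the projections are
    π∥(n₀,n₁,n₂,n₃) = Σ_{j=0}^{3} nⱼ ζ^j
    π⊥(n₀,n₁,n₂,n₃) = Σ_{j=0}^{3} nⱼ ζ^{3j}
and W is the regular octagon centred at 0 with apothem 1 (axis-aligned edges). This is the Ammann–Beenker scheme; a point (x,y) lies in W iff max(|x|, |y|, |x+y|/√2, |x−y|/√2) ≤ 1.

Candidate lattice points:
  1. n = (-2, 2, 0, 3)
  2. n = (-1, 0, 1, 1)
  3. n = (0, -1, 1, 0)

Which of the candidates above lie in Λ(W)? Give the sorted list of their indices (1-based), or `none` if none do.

2

Internal map: ζ^{3j} for j=0..3 gives (1,0), (−√2/2,√2/2), (0,−1), (√2/2,√2/2).
#1 (-2, 2, 0, 3): internal (-1.2929, 3.5355); octagon support 3.5355 vs apothem 1 → ∉ W
#2 (-1, 0, 1, 1): internal (-0.2929, -0.2929); octagon support 0.4142 vs apothem 1 → ∈ W
#3 (0, -1, 1, 0): internal (0.7071, -1.7071); octagon support 1.7071 vs apothem 1 → ∉ W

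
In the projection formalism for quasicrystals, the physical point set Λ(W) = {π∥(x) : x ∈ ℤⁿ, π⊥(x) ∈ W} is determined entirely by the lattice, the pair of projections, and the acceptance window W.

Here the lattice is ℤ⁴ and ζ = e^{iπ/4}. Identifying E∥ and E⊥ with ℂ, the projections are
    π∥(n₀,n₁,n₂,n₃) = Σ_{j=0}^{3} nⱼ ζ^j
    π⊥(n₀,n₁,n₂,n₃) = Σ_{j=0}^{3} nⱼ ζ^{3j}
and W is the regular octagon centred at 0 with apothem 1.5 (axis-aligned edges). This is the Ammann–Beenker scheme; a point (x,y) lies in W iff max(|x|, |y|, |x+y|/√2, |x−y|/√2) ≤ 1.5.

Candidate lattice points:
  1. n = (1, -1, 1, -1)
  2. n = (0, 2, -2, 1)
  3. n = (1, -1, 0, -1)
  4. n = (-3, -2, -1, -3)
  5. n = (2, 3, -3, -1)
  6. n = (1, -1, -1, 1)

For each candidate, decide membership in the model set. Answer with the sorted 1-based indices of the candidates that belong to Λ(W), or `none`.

none

With ζ = e^{iπ/4} the internal vectors are ζ^0,ζ^3,ζ^6,ζ^9.
#1 (1, -1, 1, -1): internal (1.000000, -2.414214); octagon support 2.414214 vs apothem 1.5 → ∉ W
#2 (0, 2, -2, 1): internal (-0.707107, 4.121320); octagon support 4.121320 vs apothem 1.5 → ∉ W
#3 (1, -1, 0, -1): internal (1.000000, -1.414214); octagon support 1.707107 vs apothem 1.5 → ∉ W
#4 (-3, -2, -1, -3): internal (-3.707107, -2.535534); octagon support 4.414214 vs apothem 1.5 → ∉ W
#5 (2, 3, -3, -1): internal (-0.828427, 4.414214); octagon support 4.414214 vs apothem 1.5 → ∉ W
#6 (1, -1, -1, 1): internal (2.414214, 1.000000); octagon support 2.414214 vs apothem 1.5 → ∉ W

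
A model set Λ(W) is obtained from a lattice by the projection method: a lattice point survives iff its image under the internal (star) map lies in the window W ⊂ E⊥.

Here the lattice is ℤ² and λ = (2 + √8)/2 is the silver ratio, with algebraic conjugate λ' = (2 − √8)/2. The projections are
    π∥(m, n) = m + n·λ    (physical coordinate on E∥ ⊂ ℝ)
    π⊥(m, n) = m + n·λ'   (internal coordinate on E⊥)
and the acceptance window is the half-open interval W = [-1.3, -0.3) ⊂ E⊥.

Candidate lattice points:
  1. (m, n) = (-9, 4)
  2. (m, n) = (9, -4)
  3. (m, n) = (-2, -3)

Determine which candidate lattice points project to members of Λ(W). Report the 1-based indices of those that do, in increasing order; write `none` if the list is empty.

3

λ' = (2−√8)/2 ≈ -0.41421.
[1] lift (-9,4): star map gives -10.65685; window check -1.3 ≤ -10.65685 < -0.3 is false → out
[2] lift (9,-4): star map gives 10.65685; window check -1.3 ≤ 10.65685 < -0.3 is false → out
[3] lift (-2,-3): star map gives -0.75736; window check -1.3 ≤ -0.75736 < -0.3 is true → IN Λ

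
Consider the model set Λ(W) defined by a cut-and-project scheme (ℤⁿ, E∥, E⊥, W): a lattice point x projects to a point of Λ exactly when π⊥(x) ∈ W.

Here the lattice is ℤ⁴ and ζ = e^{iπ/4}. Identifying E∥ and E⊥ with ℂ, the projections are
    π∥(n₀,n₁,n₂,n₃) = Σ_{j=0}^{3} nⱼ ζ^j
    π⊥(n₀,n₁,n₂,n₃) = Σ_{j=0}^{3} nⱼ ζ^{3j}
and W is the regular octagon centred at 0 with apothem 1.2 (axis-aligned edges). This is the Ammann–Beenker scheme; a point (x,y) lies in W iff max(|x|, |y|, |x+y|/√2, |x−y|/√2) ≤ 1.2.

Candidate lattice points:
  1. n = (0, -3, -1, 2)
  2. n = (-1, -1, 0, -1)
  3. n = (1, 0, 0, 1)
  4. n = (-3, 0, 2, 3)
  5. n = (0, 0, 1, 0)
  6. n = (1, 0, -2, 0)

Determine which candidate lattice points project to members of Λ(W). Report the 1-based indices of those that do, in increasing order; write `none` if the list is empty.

4, 5

π⊥(n) = n₀ + n₁ζ³ + n₂ζ⁶ + n₃ζ⁹ where ζ = e^{iπ/4}.
#1 (0, -3, -1, 2): internal (3.5355, 0.2929); octagon support 3.5355 vs apothem 1.2 → ∉ W
#2 (-1, -1, 0, -1): internal (-1.0000, -1.4142); octagon support 1.7071 vs apothem 1.2 → ∉ W
#3 (1, 0, 0, 1): internal (1.7071, 0.7071); octagon support 1.7071 vs apothem 1.2 → ∉ W
#4 (-3, 0, 2, 3): internal (-0.8787, 0.1213); octagon support 0.8787 vs apothem 1.2 → ∈ W
#5 (0, 0, 1, 0): internal (0.0000, -1.0000); octagon support 1.0000 vs apothem 1.2 → ∈ W
#6 (1, 0, -2, 0): internal (1.0000, 2.0000); octagon support 2.1213 vs apothem 1.2 → ∉ W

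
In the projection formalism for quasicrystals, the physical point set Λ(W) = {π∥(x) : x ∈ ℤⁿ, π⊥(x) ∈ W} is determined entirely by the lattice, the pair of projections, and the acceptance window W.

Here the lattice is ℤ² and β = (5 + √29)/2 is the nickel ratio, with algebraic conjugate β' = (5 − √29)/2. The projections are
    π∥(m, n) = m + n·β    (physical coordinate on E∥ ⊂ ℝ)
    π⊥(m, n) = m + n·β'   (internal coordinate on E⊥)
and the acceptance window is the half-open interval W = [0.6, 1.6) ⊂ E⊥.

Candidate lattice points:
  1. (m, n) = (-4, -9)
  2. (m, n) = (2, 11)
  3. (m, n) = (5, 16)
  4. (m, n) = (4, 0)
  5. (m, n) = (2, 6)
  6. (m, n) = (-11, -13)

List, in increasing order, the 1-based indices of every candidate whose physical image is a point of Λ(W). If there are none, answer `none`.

Numerically β ≈ 5.192582 and β' = −1/β ≈ -0.192582.
[1] lift (-4,-9): star map gives -2.266758; window check 0.6 ≤ -2.266758 < 1.6 is false → out
[2] lift (2,11): star map gives -0.118406; window check 0.6 ≤ -0.118406 < 1.6 is false → out
[3] lift (5,16): star map gives 1.918682; window check 0.6 ≤ 1.918682 < 1.6 is false → out
[4] lift (4,0): star map gives 4.000000; window check 0.6 ≤ 4.000000 < 1.6 is false → out
[5] lift (2,6): star map gives 0.844506; window check 0.6 ≤ 0.844506 < 1.6 is true → IN Λ
[6] lift (-11,-13): star map gives -8.496429; window check 0.6 ≤ -8.496429 < 1.6 is false → out

5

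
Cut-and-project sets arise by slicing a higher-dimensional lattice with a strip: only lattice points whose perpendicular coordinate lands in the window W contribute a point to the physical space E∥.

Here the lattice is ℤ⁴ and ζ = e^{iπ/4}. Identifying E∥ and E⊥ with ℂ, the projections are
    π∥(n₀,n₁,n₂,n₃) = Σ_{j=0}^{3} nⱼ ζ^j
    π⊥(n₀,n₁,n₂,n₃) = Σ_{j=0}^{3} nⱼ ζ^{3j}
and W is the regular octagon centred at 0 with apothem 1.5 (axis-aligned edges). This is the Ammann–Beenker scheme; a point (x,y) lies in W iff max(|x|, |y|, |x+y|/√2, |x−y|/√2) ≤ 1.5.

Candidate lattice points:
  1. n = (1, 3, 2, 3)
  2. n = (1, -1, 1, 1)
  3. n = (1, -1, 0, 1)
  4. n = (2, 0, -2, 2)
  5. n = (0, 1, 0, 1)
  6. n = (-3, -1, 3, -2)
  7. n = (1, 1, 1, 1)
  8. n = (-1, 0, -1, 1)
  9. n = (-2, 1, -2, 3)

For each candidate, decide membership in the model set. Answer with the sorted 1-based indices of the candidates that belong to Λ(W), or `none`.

π⊥(n) = n₀ + n₁ζ³ + n₂ζ⁶ + n₃ζ⁹ where ζ = e^{iπ/4}.
candidate 1: n = (1, 3, 2, 3) → π⊥ ≈ (+1.0000, +2.2426); max(|x|,|y|,|x±y|/√2) = 2.2929 > 1.5 ⇒ ∉ W
candidate 2: n = (1, -1, 1, 1) → π⊥ ≈ (+2.4142, -1.0000); max(|x|,|y|,|x±y|/√2) = 2.4142 > 1.5 ⇒ ∉ W
candidate 3: n = (1, -1, 0, 1) → π⊥ ≈ (+2.4142, +0.0000); max(|x|,|y|,|x±y|/√2) = 2.4142 > 1.5 ⇒ ∉ W
candidate 4: n = (2, 0, -2, 2) → π⊥ ≈ (+3.4142, +3.4142); max(|x|,|y|,|x±y|/√2) = 4.8284 > 1.5 ⇒ ∉ W
candidate 5: n = (0, 1, 0, 1) → π⊥ ≈ (+0.0000, +1.4142); max(|x|,|y|,|x±y|/√2) = 1.4142 ≤ 1.5 ⇒ ∈ W
candidate 6: n = (-3, -1, 3, -2) → π⊥ ≈ (-3.7071, -5.1213); max(|x|,|y|,|x±y|/√2) = 6.2426 > 1.5 ⇒ ∉ W
candidate 7: n = (1, 1, 1, 1) → π⊥ ≈ (+1.0000, +0.4142); max(|x|,|y|,|x±y|/√2) = 1.0000 ≤ 1.5 ⇒ ∈ W
candidate 8: n = (-1, 0, -1, 1) → π⊥ ≈ (-0.2929, +1.7071); max(|x|,|y|,|x±y|/√2) = 1.7071 > 1.5 ⇒ ∉ W
candidate 9: n = (-2, 1, -2, 3) → π⊥ ≈ (-0.5858, +4.8284); max(|x|,|y|,|x±y|/√2) = 4.8284 > 1.5 ⇒ ∉ W

5, 7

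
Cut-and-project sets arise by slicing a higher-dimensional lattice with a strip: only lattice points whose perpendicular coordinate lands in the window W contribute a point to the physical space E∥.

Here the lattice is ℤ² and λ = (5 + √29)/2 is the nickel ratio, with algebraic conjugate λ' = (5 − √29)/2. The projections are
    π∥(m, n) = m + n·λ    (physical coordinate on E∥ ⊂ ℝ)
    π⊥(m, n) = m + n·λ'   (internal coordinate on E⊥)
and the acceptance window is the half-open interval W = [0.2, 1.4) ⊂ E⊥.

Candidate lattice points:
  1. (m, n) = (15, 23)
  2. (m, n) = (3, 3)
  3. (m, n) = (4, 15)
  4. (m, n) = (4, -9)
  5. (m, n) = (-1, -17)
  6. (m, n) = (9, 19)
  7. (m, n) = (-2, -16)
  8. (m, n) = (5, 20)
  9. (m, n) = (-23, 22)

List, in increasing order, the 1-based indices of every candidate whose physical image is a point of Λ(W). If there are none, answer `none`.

3, 7, 8

Numerically λ ≈ 5.192582 and λ' = −1/λ ≈ -0.192582.
#1 (15,23): internal coord 15 + (23)·λ' = +10.570605; +10.570605 ∉ [0.2, 1.4) → out
#2 (3,3): internal coord 3 + (3)·λ' = +2.422253; +2.422253 ∉ [0.2, 1.4) → out
#3 (4,15): internal coord 4 + (15)·λ' = +1.111264; +1.111264 ∈ [0.2, 1.4) → IN Λ
#4 (4,-9): internal coord 4 + (-9)·λ' = +5.733242; +5.733242 ∉ [0.2, 1.4) → out
#5 (-1,-17): internal coord -1 + (-17)·λ' = +2.273901; +2.273901 ∉ [0.2, 1.4) → out
#6 (9,19): internal coord 9 + (19)·λ' = +5.340934; +5.340934 ∉ [0.2, 1.4) → out
#7 (-2,-16): internal coord -2 + (-16)·λ' = +1.081318; +1.081318 ∈ [0.2, 1.4) → IN Λ
#8 (5,20): internal coord 5 + (20)·λ' = +1.148352; +1.148352 ∈ [0.2, 1.4) → IN Λ
#9 (-23,22): internal coord -23 + (22)·λ' = -27.236813; -27.236813 ∉ [0.2, 1.4) → out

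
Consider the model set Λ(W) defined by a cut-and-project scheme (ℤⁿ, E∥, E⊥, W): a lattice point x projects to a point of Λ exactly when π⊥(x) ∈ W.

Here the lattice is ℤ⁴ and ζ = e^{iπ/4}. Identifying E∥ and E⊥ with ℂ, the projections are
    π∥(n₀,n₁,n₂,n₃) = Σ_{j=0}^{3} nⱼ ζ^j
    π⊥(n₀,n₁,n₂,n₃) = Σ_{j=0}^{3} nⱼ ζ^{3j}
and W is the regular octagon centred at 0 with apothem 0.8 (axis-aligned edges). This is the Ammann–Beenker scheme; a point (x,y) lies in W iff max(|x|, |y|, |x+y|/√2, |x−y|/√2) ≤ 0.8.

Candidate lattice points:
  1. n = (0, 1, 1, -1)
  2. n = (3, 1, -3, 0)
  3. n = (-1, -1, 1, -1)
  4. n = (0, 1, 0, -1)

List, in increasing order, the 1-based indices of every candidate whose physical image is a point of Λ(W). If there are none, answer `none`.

With ζ = e^{iπ/4} the internal vectors are ζ^0,ζ^3,ζ^6,ζ^9.
#1 (0, 1, 1, -1): internal (-1.414214, -1.000000); octagon support 1.707107 vs apothem 0.8 → ∉ W
#2 (3, 1, -3, 0): internal (2.292893, 3.707107); octagon support 4.242641 vs apothem 0.8 → ∉ W
#3 (-1, -1, 1, -1): internal (-1.000000, -2.414214); octagon support 2.414214 vs apothem 0.8 → ∉ W
#4 (0, 1, 0, -1): internal (-1.414214, 0.000000); octagon support 1.414214 vs apothem 0.8 → ∉ W

none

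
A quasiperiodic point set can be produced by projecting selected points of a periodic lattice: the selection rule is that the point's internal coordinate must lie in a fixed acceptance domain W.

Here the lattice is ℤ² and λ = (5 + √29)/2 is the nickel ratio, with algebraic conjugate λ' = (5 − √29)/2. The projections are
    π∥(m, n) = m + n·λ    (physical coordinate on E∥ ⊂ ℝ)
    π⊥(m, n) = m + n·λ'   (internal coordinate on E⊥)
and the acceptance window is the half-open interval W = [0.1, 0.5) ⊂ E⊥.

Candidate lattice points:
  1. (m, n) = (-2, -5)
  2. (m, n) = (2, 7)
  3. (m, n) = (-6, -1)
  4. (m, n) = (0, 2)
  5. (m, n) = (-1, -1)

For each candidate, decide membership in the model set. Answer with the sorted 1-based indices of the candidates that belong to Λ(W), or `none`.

none

Compute λ' = (5−√29)/2 = -0.19258, so π⊥(m,n) = m -0.19258·n.
#1 (-2,-5): internal coord -2 + (-5)·λ' = -1.03709; -1.03709 ∉ [0.1, 0.5) → out
#2 (2,7): internal coord 2 + (7)·λ' = +0.65192; +0.65192 ∉ [0.1, 0.5) → out
#3 (-6,-1): internal coord -6 + (-1)·λ' = -5.80742; -5.80742 ∉ [0.1, 0.5) → out
#4 (0,2): internal coord 0 + (2)·λ' = -0.38516; -0.38516 ∉ [0.1, 0.5) → out
#5 (-1,-1): internal coord -1 + (-1)·λ' = -0.80742; -0.80742 ∉ [0.1, 0.5) → out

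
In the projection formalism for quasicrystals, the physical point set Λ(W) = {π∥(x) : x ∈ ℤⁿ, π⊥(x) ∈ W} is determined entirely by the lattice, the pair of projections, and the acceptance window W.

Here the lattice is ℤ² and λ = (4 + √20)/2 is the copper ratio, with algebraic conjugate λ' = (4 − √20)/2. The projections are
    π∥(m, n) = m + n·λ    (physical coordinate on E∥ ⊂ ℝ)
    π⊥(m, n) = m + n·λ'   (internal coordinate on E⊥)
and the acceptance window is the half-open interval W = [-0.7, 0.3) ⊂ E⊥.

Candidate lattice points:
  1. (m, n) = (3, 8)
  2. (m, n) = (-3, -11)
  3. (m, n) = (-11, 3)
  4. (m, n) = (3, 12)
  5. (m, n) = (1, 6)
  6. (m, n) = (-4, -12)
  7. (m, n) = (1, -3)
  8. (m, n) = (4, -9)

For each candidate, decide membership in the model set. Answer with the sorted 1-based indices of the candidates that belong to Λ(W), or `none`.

2, 4, 5

λ' = (4−√20)/2 ≈ -0.236068.
[1] lift (3,8): star map gives 1.111456; window check -0.7 ≤ 1.111456 < 0.3 is false → out
[2] lift (-3,-11): star map gives -0.403252; window check -0.7 ≤ -0.403252 < 0.3 is true → IN Λ
[3] lift (-11,3): star map gives -11.708204; window check -0.7 ≤ -11.708204 < 0.3 is false → out
[4] lift (3,12): star map gives 0.167184; window check -0.7 ≤ 0.167184 < 0.3 is true → IN Λ
[5] lift (1,6): star map gives -0.416408; window check -0.7 ≤ -0.416408 < 0.3 is true → IN Λ
[6] lift (-4,-12): star map gives -1.167184; window check -0.7 ≤ -1.167184 < 0.3 is false → out
[7] lift (1,-3): star map gives 1.708204; window check -0.7 ≤ 1.708204 < 0.3 is false → out
[8] lift (4,-9): star map gives 6.124612; window check -0.7 ≤ 6.124612 < 0.3 is false → out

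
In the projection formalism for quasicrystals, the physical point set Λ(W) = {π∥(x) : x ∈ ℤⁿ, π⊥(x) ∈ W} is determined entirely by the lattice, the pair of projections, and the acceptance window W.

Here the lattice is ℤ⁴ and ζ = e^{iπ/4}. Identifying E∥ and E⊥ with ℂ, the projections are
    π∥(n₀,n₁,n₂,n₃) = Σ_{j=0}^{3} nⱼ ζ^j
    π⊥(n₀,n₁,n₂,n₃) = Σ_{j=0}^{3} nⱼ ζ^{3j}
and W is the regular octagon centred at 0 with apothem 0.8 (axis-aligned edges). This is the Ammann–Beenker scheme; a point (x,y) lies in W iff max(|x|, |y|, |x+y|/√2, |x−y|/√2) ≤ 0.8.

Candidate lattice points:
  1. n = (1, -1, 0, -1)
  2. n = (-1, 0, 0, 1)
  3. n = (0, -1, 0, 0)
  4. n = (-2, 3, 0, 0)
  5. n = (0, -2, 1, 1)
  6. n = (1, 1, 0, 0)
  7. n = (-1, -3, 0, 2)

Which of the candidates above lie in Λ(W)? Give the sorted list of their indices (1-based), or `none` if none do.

2, 6

Internal map: ζ^{3j} for j=0..3 gives (1,0), (−√2/2,√2/2), (0,−1), (√2/2,√2/2).
candidate 1: n = (1, -1, 0, -1) → π⊥ ≈ (+1.00000, -1.41421); max(|x|,|y|,|x±y|/√2) = 1.70711 > 0.8 ⇒ ∉ W
candidate 2: n = (-1, 0, 0, 1) → π⊥ ≈ (-0.29289, +0.70711); max(|x|,|y|,|x±y|/√2) = 0.70711 ≤ 0.8 ⇒ ∈ W
candidate 3: n = (0, -1, 0, 0) → π⊥ ≈ (+0.70711, -0.70711); max(|x|,|y|,|x±y|/√2) = 1.00000 > 0.8 ⇒ ∉ W
candidate 4: n = (-2, 3, 0, 0) → π⊥ ≈ (-4.12132, +2.12132); max(|x|,|y|,|x±y|/√2) = 4.41421 > 0.8 ⇒ ∉ W
candidate 5: n = (0, -2, 1, 1) → π⊥ ≈ (+2.12132, -1.70711); max(|x|,|y|,|x±y|/√2) = 2.70711 > 0.8 ⇒ ∉ W
candidate 6: n = (1, 1, 0, 0) → π⊥ ≈ (+0.29289, +0.70711); max(|x|,|y|,|x±y|/√2) = 0.70711 ≤ 0.8 ⇒ ∈ W
candidate 7: n = (-1, -3, 0, 2) → π⊥ ≈ (+2.53553, -0.70711); max(|x|,|y|,|x±y|/√2) = 2.53553 > 0.8 ⇒ ∉ W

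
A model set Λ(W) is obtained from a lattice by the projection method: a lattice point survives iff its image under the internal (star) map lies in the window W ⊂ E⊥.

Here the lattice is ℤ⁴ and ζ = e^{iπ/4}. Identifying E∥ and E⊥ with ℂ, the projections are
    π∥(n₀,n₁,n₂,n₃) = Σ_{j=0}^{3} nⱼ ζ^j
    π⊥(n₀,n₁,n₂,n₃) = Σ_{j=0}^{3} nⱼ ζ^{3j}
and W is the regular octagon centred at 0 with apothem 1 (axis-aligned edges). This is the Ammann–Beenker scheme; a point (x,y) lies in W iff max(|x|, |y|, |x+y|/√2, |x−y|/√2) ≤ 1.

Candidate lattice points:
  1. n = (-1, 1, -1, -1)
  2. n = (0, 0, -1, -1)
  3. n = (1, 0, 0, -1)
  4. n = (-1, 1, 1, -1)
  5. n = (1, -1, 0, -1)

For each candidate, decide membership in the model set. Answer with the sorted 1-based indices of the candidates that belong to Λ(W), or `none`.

With ζ = e^{iπ/4} the internal vectors are ζ^0,ζ^3,ζ^6,ζ^9.
candidate 1: n = (-1, 1, -1, -1) → π⊥ ≈ (-2.414214, +1.000000); max(|x|,|y|,|x±y|/√2) = 2.414214 > 1 ⇒ ∉ W
candidate 2: n = (0, 0, -1, -1) → π⊥ ≈ (-0.707107, +0.292893); max(|x|,|y|,|x±y|/√2) = 0.707107 ≤ 1 ⇒ ∈ W
candidate 3: n = (1, 0, 0, -1) → π⊥ ≈ (+0.292893, -0.707107); max(|x|,|y|,|x±y|/√2) = 0.707107 ≤ 1 ⇒ ∈ W
candidate 4: n = (-1, 1, 1, -1) → π⊥ ≈ (-2.414214, -1.000000); max(|x|,|y|,|x±y|/√2) = 2.414214 > 1 ⇒ ∉ W
candidate 5: n = (1, -1, 0, -1) → π⊥ ≈ (+1.000000, -1.414214); max(|x|,|y|,|x±y|/√2) = 1.707107 > 1 ⇒ ∉ W

2, 3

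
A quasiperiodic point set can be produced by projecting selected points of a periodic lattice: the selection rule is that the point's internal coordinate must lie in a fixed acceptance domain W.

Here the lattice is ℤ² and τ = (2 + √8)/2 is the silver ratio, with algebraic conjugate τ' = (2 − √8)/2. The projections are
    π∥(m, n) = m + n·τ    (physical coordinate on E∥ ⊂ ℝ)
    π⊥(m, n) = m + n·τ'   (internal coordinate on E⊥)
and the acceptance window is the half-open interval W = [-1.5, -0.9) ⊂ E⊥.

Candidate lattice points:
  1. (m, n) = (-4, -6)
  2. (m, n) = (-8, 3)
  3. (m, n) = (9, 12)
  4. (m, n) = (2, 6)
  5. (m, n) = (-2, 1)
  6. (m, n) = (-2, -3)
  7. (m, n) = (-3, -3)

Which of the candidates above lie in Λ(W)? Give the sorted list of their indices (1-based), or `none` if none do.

none

Numerically τ ≈ 2.4142 and τ' = −1/τ ≈ -0.4142.
#1 (-4,-6): internal coord -4 + (-6)·τ' = -1.5147; -1.5147 ∉ [-1.5, -0.9) → out
#2 (-8,3): internal coord -8 + (3)·τ' = -9.2426; -9.2426 ∉ [-1.5, -0.9) → out
#3 (9,12): internal coord 9 + (12)·τ' = +4.0294; +4.0294 ∉ [-1.5, -0.9) → out
#4 (2,6): internal coord 2 + (6)·τ' = -0.4853; -0.4853 ∉ [-1.5, -0.9) → out
#5 (-2,1): internal coord -2 + (1)·τ' = -2.4142; -2.4142 ∉ [-1.5, -0.9) → out
#6 (-2,-3): internal coord -2 + (-3)·τ' = -0.7574; -0.7574 ∉ [-1.5, -0.9) → out
#7 (-3,-3): internal coord -3 + (-3)·τ' = -1.7574; -1.7574 ∉ [-1.5, -0.9) → out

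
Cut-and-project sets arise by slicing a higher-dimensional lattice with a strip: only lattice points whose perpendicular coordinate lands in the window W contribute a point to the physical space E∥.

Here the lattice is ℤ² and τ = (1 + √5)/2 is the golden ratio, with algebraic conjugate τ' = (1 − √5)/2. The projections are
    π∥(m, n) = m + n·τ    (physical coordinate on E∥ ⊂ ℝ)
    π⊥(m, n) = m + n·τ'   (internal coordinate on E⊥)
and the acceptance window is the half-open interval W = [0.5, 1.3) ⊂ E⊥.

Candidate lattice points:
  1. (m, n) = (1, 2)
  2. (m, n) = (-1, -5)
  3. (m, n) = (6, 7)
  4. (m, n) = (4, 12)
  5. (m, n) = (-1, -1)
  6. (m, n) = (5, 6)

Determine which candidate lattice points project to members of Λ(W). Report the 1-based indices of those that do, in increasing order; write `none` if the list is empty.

Numerically τ ≈ 1.6180 and τ' = −1/τ ≈ -0.6180.
[1] lift (1,2): star map gives -0.2361; window check 0.5 ≤ -0.2361 < 1.3 is false → out
[2] lift (-1,-5): star map gives 2.0902; window check 0.5 ≤ 2.0902 < 1.3 is false → out
[3] lift (6,7): star map gives 1.6738; window check 0.5 ≤ 1.6738 < 1.3 is false → out
[4] lift (4,12): star map gives -3.4164; window check 0.5 ≤ -3.4164 < 1.3 is false → out
[5] lift (-1,-1): star map gives -0.3820; window check 0.5 ≤ -0.3820 < 1.3 is false → out
[6] lift (5,6): star map gives 1.2918; window check 0.5 ≤ 1.2918 < 1.3 is true → IN Λ

6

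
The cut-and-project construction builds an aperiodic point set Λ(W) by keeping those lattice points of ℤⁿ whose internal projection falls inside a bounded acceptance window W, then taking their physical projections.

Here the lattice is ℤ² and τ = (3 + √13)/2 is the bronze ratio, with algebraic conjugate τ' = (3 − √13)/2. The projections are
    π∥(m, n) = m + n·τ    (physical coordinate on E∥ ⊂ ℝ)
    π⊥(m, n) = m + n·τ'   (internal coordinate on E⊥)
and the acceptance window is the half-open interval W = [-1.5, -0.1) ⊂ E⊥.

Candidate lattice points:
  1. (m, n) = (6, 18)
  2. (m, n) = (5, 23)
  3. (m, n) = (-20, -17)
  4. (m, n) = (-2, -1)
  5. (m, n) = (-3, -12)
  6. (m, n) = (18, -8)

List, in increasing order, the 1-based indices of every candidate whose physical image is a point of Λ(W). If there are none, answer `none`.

none

Compute τ' = (3−√13)/2 = -0.30278, so π⊥(m,n) = m -0.30278·n.
candidate 1: (m,n)=(6,18) → π∥ = 6+18·τ ≈ 65.44996, π⊥ = 6+18·τ' ≈ 0.55004 ∉ [-1.5, -0.1) ⇒ out
candidate 2: (m,n)=(5,23) → π∥ = 5+23·τ ≈ 80.96384, π⊥ = 5+23·τ' ≈ -1.96384 ∉ [-1.5, -0.1) ⇒ out
candidate 3: (m,n)=(-20,-17) → π∥ = -20-17·τ ≈ -76.14719, π⊥ = -20-17·τ' ≈ -14.85281 ∉ [-1.5, -0.1) ⇒ out
candidate 4: (m,n)=(-2,-1) → π∥ = -2-1·τ ≈ -5.30278, π⊥ = -2-1·τ' ≈ -1.69722 ∉ [-1.5, -0.1) ⇒ out
candidate 5: (m,n)=(-3,-12) → π∥ = -3-12·τ ≈ -42.63331, π⊥ = -3-12·τ' ≈ 0.63331 ∉ [-1.5, -0.1) ⇒ out
candidate 6: (m,n)=(18,-8) → π∥ = 18-8·τ ≈ -8.42221, π⊥ = 18-8·τ' ≈ 20.42221 ∉ [-1.5, -0.1) ⇒ out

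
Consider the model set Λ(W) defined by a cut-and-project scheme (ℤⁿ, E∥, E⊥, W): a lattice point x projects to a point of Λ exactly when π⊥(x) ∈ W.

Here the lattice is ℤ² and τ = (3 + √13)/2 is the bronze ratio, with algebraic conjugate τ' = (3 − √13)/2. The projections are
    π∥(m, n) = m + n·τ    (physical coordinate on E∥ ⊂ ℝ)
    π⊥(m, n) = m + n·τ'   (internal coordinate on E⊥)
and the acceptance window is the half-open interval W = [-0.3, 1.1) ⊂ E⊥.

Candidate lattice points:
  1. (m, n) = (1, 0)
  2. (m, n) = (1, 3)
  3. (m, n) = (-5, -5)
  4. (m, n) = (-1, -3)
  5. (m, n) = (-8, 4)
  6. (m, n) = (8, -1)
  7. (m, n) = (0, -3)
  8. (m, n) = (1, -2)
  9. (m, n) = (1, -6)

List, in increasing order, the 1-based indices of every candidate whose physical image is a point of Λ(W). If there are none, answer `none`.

τ' = (3−√13)/2 ≈ -0.30278.
[1] lift (1,0): star map gives 1.00000; window check -0.3 ≤ 1.00000 < 1.1 is true → IN Λ
[2] lift (1,3): star map gives 0.09167; window check -0.3 ≤ 0.09167 < 1.1 is true → IN Λ
[3] lift (-5,-5): star map gives -3.48612; window check -0.3 ≤ -3.48612 < 1.1 is false → out
[4] lift (-1,-3): star map gives -0.09167; window check -0.3 ≤ -0.09167 < 1.1 is true → IN Λ
[5] lift (-8,4): star map gives -9.21110; window check -0.3 ≤ -9.21110 < 1.1 is false → out
[6] lift (8,-1): star map gives 8.30278; window check -0.3 ≤ 8.30278 < 1.1 is false → out
[7] lift (0,-3): star map gives 0.90833; window check -0.3 ≤ 0.90833 < 1.1 is true → IN Λ
[8] lift (1,-2): star map gives 1.60555; window check -0.3 ≤ 1.60555 < 1.1 is false → out
[9] lift (1,-6): star map gives 2.81665; window check -0.3 ≤ 2.81665 < 1.1 is false → out

1, 2, 4, 7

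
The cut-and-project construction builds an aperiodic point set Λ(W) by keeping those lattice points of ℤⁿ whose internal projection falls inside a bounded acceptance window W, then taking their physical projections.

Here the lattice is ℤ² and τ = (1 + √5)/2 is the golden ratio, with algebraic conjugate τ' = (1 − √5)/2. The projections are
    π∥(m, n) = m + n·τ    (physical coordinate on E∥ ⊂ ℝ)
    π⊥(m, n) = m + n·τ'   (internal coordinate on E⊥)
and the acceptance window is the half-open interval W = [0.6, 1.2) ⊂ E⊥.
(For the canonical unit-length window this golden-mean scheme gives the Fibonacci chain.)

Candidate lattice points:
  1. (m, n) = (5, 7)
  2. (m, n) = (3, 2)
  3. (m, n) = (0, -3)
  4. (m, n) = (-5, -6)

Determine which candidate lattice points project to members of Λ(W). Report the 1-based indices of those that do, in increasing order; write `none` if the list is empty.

Numerically τ ≈ 1.61803 and τ' = −1/τ ≈ -0.61803.
[1] lift (5,7): star map gives 0.67376; window check 0.6 ≤ 0.67376 < 1.2 is true → IN Λ
[2] lift (3,2): star map gives 1.76393; window check 0.6 ≤ 1.76393 < 1.2 is false → out
[3] lift (0,-3): star map gives 1.85410; window check 0.6 ≤ 1.85410 < 1.2 is false → out
[4] lift (-5,-6): star map gives -1.29180; window check 0.6 ≤ -1.29180 < 1.2 is false → out

1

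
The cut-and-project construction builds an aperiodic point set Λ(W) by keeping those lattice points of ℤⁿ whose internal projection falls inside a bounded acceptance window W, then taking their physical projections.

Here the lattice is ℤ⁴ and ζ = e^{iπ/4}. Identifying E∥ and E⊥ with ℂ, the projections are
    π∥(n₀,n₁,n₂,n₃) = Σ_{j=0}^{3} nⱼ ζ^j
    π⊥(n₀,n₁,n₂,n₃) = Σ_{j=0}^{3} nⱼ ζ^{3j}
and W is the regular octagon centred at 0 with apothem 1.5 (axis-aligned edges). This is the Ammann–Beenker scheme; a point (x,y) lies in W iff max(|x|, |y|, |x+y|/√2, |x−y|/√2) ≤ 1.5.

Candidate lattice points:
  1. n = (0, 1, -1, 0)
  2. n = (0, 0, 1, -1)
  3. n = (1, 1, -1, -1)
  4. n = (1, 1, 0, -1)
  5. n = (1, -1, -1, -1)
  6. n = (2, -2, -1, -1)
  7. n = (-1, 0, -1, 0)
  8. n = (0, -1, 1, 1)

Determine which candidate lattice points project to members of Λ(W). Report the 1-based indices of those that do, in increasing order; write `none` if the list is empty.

3, 4, 5, 7

π⊥(n) = n₀ + n₁ζ³ + n₂ζ⁶ + n₃ζ⁹ where ζ = e^{iπ/4}.
#1 (0, 1, -1, 0): internal (-0.707107, 1.707107); octagon support 1.707107 vs apothem 1.5 → ∉ W
#2 (0, 0, 1, -1): internal (-0.707107, -1.707107); octagon support 1.707107 vs apothem 1.5 → ∉ W
#3 (1, 1, -1, -1): internal (-0.414214, 1.000000); octagon support 1.000000 vs apothem 1.5 → ∈ W
#4 (1, 1, 0, -1): internal (-0.414214, 0.000000); octagon support 0.414214 vs apothem 1.5 → ∈ W
#5 (1, -1, -1, -1): internal (1.000000, -0.414214); octagon support 1.000000 vs apothem 1.5 → ∈ W
#6 (2, -2, -1, -1): internal (2.707107, -1.121320); octagon support 2.707107 vs apothem 1.5 → ∉ W
#7 (-1, 0, -1, 0): internal (-1.000000, 1.000000); octagon support 1.414214 vs apothem 1.5 → ∈ W
#8 (0, -1, 1, 1): internal (1.414214, -1.000000); octagon support 1.707107 vs apothem 1.5 → ∉ W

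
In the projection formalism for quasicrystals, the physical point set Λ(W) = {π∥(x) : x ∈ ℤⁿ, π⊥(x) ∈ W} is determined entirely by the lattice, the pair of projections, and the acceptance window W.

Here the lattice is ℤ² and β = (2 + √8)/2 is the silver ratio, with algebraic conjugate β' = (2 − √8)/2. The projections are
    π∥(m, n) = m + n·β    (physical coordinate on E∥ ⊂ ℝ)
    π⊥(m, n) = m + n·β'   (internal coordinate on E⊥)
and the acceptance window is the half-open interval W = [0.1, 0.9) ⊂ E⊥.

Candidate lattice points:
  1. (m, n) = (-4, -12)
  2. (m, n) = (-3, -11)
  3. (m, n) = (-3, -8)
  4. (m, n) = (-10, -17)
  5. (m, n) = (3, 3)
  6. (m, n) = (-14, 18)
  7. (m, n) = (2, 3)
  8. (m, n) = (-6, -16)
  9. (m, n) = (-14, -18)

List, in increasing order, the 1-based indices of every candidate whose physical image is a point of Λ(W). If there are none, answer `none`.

Numerically β ≈ 2.41421 and β' = −1/β ≈ -0.41421.
#1 (-4,-12): internal coord -4 + (-12)·β' = +0.97056; +0.97056 ∉ [0.1, 0.9) → out
#2 (-3,-11): internal coord -3 + (-11)·β' = +1.55635; +1.55635 ∉ [0.1, 0.9) → out
#3 (-3,-8): internal coord -3 + (-8)·β' = +0.31371; +0.31371 ∈ [0.1, 0.9) → IN Λ
#4 (-10,-17): internal coord -10 + (-17)·β' = -2.95837; -2.95837 ∉ [0.1, 0.9) → out
#5 (3,3): internal coord 3 + (3)·β' = +1.75736; +1.75736 ∉ [0.1, 0.9) → out
#6 (-14,18): internal coord -14 + (18)·β' = -21.45584; -21.45584 ∉ [0.1, 0.9) → out
#7 (2,3): internal coord 2 + (3)·β' = +0.75736; +0.75736 ∈ [0.1, 0.9) → IN Λ
#8 (-6,-16): internal coord -6 + (-16)·β' = +0.62742; +0.62742 ∈ [0.1, 0.9) → IN Λ
#9 (-14,-18): internal coord -14 + (-18)·β' = -6.54416; -6.54416 ∉ [0.1, 0.9) → out

3, 7, 8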